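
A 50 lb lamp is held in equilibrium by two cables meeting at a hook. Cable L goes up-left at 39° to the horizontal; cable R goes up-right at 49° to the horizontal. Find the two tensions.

ΣF_x = 0: −T_L·cos39° + T_R·cos49° = 0 → T_R = 1.18457·T_L.
ΣF_y = 0: T_L·sin39° + T_R·sin49° = 50.
Substitute: T_L·(0.62932 + 1.18457·0.75471) = 50 → T_L = 32.8229 ≈ 32.82 lb.
Then T_R = 1.18457 × 32.8229 = 38.88 lb.

T_L = 32.82 lb, T_R = 38.88 lb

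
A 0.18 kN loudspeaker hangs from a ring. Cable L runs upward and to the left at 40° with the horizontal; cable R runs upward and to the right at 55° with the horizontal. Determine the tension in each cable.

ΣF_x = 0: −T_L·cos40° + T_R·cos55° = 0 → T_R = 1.33556·T_L.
ΣF_y = 0: T_L·sin40° + T_R·sin55° = 0.18.
Substitute: T_L·(0.642788 + 1.33556·0.819152) = 0.18 → T_L = 0.103638 ≈ 0.1036 kN.
Then T_R = 1.33556 × 0.103638 = 0.1384 kN.

T_L = 0.1036 kN, T_R = 0.1384 kN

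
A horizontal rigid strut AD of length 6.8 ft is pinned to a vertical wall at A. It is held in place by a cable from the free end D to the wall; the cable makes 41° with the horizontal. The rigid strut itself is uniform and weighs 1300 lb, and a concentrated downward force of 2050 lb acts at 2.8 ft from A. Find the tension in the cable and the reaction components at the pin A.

T = 2277 lb, A_x = 1719 lb, A_y = 1856 lb

ΣM about A: T·sin41°·6.8 − 1300·3.4 − 2050·2.8 = 0 → T = 10160/(6.8·0.656059) = 2277.41 ≈ 2277 lb.
ΣF_x = 0: A_x − T·cos41° = 0 → A_x = 2277.41 × 0.75471 = 1719 lb.
ΣF_y = 0: A_y + T·sin41° − 1300 − 2050 = 0 → A_y = 3350 − 2277.41 × 0.656059 = 1856 lb.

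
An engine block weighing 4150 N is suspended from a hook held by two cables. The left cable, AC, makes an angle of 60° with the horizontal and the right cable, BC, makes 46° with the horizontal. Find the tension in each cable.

T_AC = 2999 N, T_BC = 2159 N

ΣF_x = 0: −T_AC·cos60° + T_BC·cos46° = 0 → T_BC = 0.719778·T_AC.
ΣF_y = 0: T_AC·sin60° + T_BC·sin46° = 4150.
Substitute: T_AC·(0.866025 + 0.719778·0.71934) = 4150 → T_AC = 2999.01 ≈ 2999 N.
Then T_BC = 0.719778 × 2999.01 = 2159 N.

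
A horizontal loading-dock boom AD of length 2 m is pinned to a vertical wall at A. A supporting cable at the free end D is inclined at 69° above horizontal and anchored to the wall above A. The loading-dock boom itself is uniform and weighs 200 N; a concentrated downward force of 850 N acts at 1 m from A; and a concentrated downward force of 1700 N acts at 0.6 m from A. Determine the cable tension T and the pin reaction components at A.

T = 1109 N, A_x = 397.3 N, A_y = 1715 N

ΣM about A: T·sin69°·2 − 200·1 − 850·1 − 1700·0.6 = 0 → T = 2070/(2·0.93358) = 1108.64 ≈ 1109 N.
ΣF_x = 0: A_x − T·cos69° = 0 → A_x = 1108.64 × 0.358368 = 397.3 N.
ΣF_y = 0: A_y + T·sin69° − 200 − 850 − 1700 = 0 → A_y = 2750 − 1108.64 × 0.93358 = 1715 N.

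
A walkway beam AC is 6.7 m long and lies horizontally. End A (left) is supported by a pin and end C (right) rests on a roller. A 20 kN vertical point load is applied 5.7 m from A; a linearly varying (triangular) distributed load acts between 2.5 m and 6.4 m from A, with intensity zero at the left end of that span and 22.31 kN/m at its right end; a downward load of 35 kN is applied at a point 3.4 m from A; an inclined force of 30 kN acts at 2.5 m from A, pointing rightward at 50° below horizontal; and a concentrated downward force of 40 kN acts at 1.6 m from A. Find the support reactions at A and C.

Resultant of the triangular load: ½ × 22.31 × 3.9 = 43.5045 kN, acting at 5.1 m from A (one-third of the span from the peak).
Taking moments about A: C_y·6.7 − 20·5.7 − (½·22.31·3.9)·5.1 − 35·3.4 − 30·sin50°·2.5 − 40·1.6 = 0 → C_y = 576.326/6.7 = 86.0188 ≈ 86.02 kN.
ΣF_y = 0: A_y + 86.0188 − 20 − ½·22.31·3.9 − 35 − 30·sin50° − 40 = 0 → A_y = 75.47 kN.
ΣF_x = 0: A_x + 30·cos50° = 0 → A_x = -19.28 kN.

A_x = -19.28 kN, A_y = 75.47 kN, C_y = 86.02 kN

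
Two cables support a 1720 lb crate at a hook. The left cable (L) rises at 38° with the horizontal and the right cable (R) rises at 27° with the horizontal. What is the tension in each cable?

T_L = 1691 lb, T_R = 1495 lb

ΣF_x = 0: −T_L·cos38° + T_R·cos27° = 0 → T_R = 0.884405·T_L.
ΣF_y = 0: T_L·sin38° + T_R·sin27° = 1720.
Substitute: T_L·(0.615661 + 0.884405·0.45399) = 1720 → T_L = 1690.96 ≈ 1691 lb.
Then T_R = 0.884405 × 1690.96 = 1495 lb.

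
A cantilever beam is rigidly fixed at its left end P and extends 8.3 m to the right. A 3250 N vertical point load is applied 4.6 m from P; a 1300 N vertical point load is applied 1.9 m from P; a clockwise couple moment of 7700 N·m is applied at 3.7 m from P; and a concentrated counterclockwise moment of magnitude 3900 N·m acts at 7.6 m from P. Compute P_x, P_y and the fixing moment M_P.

ΣF_x = 0: P_x = 0.
ΣF_y = 0: P_y − 3250 − 1300 = 0 → P_y = 4550 N.
ΣM about P: M_P − 3250·4.6 − 1300·1.9 − 7700 + 3900 = 0 → M_P = 21220 N·m.

P_x = 0, P_y = 4550 N, M_P = 21220 N·m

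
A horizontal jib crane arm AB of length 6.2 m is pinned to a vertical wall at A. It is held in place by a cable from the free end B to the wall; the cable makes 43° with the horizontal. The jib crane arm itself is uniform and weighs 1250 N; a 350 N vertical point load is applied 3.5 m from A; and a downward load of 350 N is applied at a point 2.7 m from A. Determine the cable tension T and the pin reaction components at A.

T = 1430 N, A_x = 1046 N, A_y = 975.0 N

ΣM about A: T·sin43°·6.2 − 1250·3.1 − 350·3.5 − 350·2.7 = 0 → T = 6045/(6.2·0.681998) = 1429.62 ≈ 1430 N.
ΣF_x = 0: A_x − T·cos43° = 0 → A_x = 1429.62 × 0.731354 = 1046 N.
ΣF_y = 0: A_y + T·sin43° − 1250 − 350 − 350 = 0 → A_y = 1950 − 1429.62 × 0.681998 = 975.0 N.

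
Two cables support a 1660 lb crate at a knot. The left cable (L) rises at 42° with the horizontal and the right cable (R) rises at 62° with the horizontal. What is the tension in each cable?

ΣF_x = 0: −T_L·cos42° + T_R·cos62° = 0 → T_R = 1.58294·T_L.
ΣF_y = 0: T_L·sin42° + T_R·sin62° = 1660.
Substitute: T_L·(0.669131 + 1.58294·0.882948) = 1660 → T_L = 803.18 ≈ 803.2 lb.
Then T_R = 1.58294 × 803.18 = 1271 lb.

T_L = 803.2 lb, T_R = 1271 lb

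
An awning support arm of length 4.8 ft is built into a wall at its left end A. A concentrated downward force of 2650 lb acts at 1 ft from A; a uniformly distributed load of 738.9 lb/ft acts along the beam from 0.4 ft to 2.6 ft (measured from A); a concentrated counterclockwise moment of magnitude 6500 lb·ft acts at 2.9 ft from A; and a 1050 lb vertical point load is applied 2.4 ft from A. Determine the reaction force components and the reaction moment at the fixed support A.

A_x = 0, A_y = 5326 lb, M_A = 1108 lb·ft

Resultant of the distributed load: 738.9 × 2.2 = 1625.58 lb at 1.5 ft from A.
ΣF_x = 0: A_x = 0.
ΣF_y = 0: A_y − 2650 − 738.9·2.2 − 1050 = 0 → A_y = 5326 lb.
ΣM about A: M_A − 2650·1 − (738.9·2.2)·1.5 + 6500 − 1050·2.4 = 0 → M_A = 1108 lb·ft.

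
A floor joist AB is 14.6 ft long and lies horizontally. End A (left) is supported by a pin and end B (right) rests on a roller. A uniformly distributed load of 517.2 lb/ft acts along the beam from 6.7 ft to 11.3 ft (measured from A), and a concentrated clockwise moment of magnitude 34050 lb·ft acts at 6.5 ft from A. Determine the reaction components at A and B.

Resultant of the distributed load: 517.2 × 4.6 = 2379.12 lb at 9 ft from A.
Taking moments about A: B_y·14.6 − (517.2·4.6)·9 − 34050 = 0 → B_y = 55462.08/14.6 = 3798.77 ≈ 3799 lb.
ΣF_y = 0: A_y + 3798.77 − 517.2·4.6 = 0 → A_y = -1420 lb.
ΣF_x = 0: no horizontal applied forces, so A_x = 0.

A_x = 0, A_y = -1420 lb, B_y = 3799 lb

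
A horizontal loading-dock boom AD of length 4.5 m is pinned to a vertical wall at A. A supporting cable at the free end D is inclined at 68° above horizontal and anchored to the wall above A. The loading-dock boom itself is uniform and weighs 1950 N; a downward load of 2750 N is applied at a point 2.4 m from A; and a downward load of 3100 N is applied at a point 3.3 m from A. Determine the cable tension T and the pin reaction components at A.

T = 5085 N, A_x = 1905 N, A_y = 3085 N

ΣM about A: T·sin68°·4.5 − 1950·2.25 − 2750·2.4 − 3100·3.3 = 0 → T = 21217.5/(4.5·0.927184) = 5085.29 ≈ 5085 N.
ΣF_x = 0: A_x − T·cos68° = 0 → A_x = 5085.29 × 0.374607 = 1905 N.
ΣF_y = 0: A_y + T·sin68° − 1950 − 2750 − 3100 = 0 → A_y = 7800 − 5085.29 × 0.927184 = 3085 N.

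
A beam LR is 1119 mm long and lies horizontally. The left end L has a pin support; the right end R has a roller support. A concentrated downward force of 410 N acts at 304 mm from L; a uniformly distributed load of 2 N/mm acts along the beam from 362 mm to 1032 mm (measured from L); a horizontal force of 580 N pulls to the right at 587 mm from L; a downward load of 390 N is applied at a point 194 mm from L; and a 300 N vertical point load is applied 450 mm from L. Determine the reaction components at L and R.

L_x = -580.0 N, L_y = 1306 N, R_y = 1134 N

Resultant of the distributed load: 2 × 670 = 1340 N at 697 mm from L.
Taking moments about L: R_y·1119 − 410·304 − (2·670)·697 − 390·194 − 300·450 = 0 → R_y = 1269280/1119 = 1134.3 ≈ 1134 N.
ΣF_y = 0: L_y + 1134.3 − 410 − 2·670 − 390 − 300 = 0 → L_y = 1306 N.
ΣF_x = 0: L_x + 580 = 0 → L_x = -580.0 N.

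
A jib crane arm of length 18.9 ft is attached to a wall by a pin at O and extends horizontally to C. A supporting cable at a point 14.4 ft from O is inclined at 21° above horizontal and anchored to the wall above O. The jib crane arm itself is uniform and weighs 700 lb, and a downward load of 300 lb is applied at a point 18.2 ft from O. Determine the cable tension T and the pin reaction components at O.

ΣM about O: T·sin21°·14.4 − 700·9.45 − 300·18.2 = 0 → T = 12075/(14.4·0.358368) = 2339.89 ≈ 2340 lb.
ΣF_x = 0: O_x − T·cos21° = 0 → O_x = 2339.89 × 0.93358 = 2184 lb.
ΣF_y = 0: O_y + T·sin21° − 700 − 300 = 0 → O_y = 1000 − 2339.89 × 0.358368 = 161.5 lb.

T = 2340 lb, O_x = 2184 lb, O_y = 161.5 lb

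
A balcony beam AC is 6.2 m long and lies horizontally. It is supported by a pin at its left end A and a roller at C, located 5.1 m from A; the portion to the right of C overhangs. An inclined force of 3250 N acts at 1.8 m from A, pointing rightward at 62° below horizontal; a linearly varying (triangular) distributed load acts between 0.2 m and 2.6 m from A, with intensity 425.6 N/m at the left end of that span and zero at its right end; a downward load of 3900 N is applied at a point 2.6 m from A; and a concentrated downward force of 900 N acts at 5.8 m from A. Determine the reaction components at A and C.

A_x = -1526 N, A_y = 4056 N, C_y = 4125 N

Resultant of the triangular load: ½ × 425.6 × 2.4 = 510.72 N, acting at 1 m from A (one-third of the span from the peak).
Moments about A: C_y·5.1 − 3250·sin62°·1.8 − (½·425.6·2.4)·1 − 3900·2.6 − 900·5.8 = 0 → C_y = 21036/5.1 = 4124.71 ≈ 4125 N.
ΣF_y = 0: A_y + 4124.71 − 3250·sin62° − ½·425.6·2.4 − 3900 − 900 = 0 → A_y = 4056 N.
ΣF_x = 0: A_x + 3250·cos62° = 0 → A_x = -1526 N.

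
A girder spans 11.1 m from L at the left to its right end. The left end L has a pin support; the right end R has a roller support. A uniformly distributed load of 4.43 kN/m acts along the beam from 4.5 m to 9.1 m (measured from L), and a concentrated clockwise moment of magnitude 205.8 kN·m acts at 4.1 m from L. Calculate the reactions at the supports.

L_x = 0, L_y = -10.65 kN, R_y = 31.02 kN

Resultant of the distributed load: 4.43 × 4.6 = 20.378 kN at 6.8 m from L.
Moments about L: R_y·11.1 − (4.43·4.6)·6.8 − 205.8 = 0 → R_y = 344.3704/11.1 = 31.0244 ≈ 31.02 kN.
ΣF_y = 0: L_y + 31.0244 − 4.43·4.6 = 0 → L_y = -10.65 kN.
ΣF_x = 0: no horizontal applied forces, so L_x = 0.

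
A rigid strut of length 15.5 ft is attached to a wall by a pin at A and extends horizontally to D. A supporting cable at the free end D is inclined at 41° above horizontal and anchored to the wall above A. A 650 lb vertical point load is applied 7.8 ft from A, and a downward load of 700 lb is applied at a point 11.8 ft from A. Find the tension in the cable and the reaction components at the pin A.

ΣM about A: T·sin41°·15.5 − 650·7.8 − 700·11.8 = 0 → T = 13330/(15.5·0.656059) = 1310.86 ≈ 1311 lb.
ΣF_x = 0: A_x − T·cos41° = 0 → A_x = 1310.86 × 0.75471 = 989.3 lb.
ΣF_y = 0: A_y + T·sin41° − 650 − 700 = 0 → A_y = 1350 − 1310.86 × 0.656059 = 490.0 lb.

T = 1311 lb, A_x = 989.3 lb, A_y = 490.0 lb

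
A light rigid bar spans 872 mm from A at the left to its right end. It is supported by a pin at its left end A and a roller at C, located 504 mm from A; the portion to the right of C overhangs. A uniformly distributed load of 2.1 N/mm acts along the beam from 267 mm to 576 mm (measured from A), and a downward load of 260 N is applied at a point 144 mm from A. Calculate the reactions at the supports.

A_x = 0, A_y = 291.9 N, C_y = 617.0 N

Resultant of the distributed load: 2.1 × 309 = 648.9 N at 421.5 mm from A.
Taking moments about A: C_y·504 − (2.1·309)·421.5 − 260·144 = 0 → C_y = 310951.35/504 = 616.967 ≈ 617.0 N.
ΣF_y = 0: A_y + 616.967 − 2.1·309 − 260 = 0 → A_y = 291.9 N.
ΣF_x = 0: no horizontal applied forces, so A_x = 0.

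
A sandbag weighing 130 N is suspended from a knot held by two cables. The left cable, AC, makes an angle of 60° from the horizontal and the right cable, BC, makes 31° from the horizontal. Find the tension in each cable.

T_AC = 111.4 N, T_BC = 65.01 N

ΣF_x = 0: −T_AC·cos60° + T_BC·cos31° = 0 → T_BC = 0.583317·T_AC.
ΣF_y = 0: T_AC·sin60° + T_BC·sin31° = 130.
Substitute: T_AC·(0.866025 + 0.583317·0.515038) = 130 → T_AC = 111.449 ≈ 111.4 N.
Then T_BC = 0.583317 × 111.449 = 65.01 N.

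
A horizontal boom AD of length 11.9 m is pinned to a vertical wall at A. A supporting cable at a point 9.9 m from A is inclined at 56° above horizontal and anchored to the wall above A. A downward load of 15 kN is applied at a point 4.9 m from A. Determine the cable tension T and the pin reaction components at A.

ΣM about A: T·sin56°·9.9 − 15·4.9 = 0 → T = 73.5/(9.9·0.829038) = 8.95525 ≈ 8.955 kN.
ΣF_x = 0: A_x − T·cos56° = 0 → A_x = 8.95525 × 0.559193 = 5.008 kN.
ΣF_y = 0: A_y + T·sin56° − 15 = 0 → A_y = 15 − 8.95525 × 0.829038 = 7.576 kN.

T = 8.955 kN, A_x = 5.008 kN, A_y = 7.576 kN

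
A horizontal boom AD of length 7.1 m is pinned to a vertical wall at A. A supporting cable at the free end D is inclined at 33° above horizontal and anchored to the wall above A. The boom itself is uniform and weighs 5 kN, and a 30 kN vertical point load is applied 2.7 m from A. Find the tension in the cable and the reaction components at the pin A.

ΣM about A: T·sin33°·7.1 − 5·3.55 − 30·2.7 = 0 → T = 98.75/(7.1·0.544639) = 25.537 ≈ 25.54 kN.
ΣF_x = 0: A_x − T·cos33° = 0 → A_x = 25.537 × 0.838671 = 21.42 kN.
ΣF_y = 0: A_y + T·sin33° − 5 − 30 = 0 → A_y = 35 − 25.537 × 0.544639 = 21.09 kN.

T = 25.54 kN, A_x = 21.42 kN, A_y = 21.09 kN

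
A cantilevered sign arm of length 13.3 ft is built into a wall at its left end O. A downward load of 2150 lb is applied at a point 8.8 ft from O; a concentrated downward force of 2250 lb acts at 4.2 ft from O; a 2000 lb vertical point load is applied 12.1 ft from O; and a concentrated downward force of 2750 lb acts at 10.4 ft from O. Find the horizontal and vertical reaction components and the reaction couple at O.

ΣF_x = 0: O_x = 0.
ΣF_y = 0: O_y − 2150 − 2250 − 2000 − 2750 = 0 → O_y = 9150 lb.
ΣM about O: M_O − 2150·8.8 − 2250·4.2 − 2000·12.1 − 2750·10.4 = 0 → M_O = 81170 lb·ft.

O_x = 0, O_y = 9150 lb, M_O = 81170 lb·ft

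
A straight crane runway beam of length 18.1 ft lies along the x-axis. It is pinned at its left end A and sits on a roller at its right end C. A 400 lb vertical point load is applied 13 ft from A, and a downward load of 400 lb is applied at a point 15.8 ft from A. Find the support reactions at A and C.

A_x = 0, A_y = 163.5 lb, C_y = 636.5 lb

Taking moments about A: C_y·18.1 − 400·13 − 400·15.8 = 0 → C_y = 11520/18.1 = 636.464 ≈ 636.5 lb.
ΣF_y = 0: A_y + 636.464 − 400 − 400 = 0 → A_y = 163.5 lb.
ΣF_x = 0: no horizontal applied forces, so A_x = 0.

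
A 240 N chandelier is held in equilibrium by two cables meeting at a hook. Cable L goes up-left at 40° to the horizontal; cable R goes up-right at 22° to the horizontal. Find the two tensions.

T_L = 252.0 N, T_R = 208.2 N

ΣF_x = 0: −T_L·cos40° + T_R·cos22° = 0 → T_R = 0.826206·T_L.
ΣF_y = 0: T_L·sin40° + T_R·sin22° = 240.
Substitute: T_L·(0.642788 + 0.826206·0.374607) = 240 → T_L = 252.024 ≈ 252.0 N.
Then T_R = 0.826206 × 252.024 = 208.2 N.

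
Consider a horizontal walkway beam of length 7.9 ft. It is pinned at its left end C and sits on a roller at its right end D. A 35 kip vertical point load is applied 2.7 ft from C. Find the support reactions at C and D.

C_x = 0, C_y = 23.04 kip, D_y = 11.96 kip

Taking moments about C: D_y·7.9 − 35·2.7 = 0 → D_y = 94.5/7.9 = 11.962 ≈ 11.96 kip.
ΣF_y = 0: C_y + 11.962 − 35 = 0 → C_y = 23.04 kip.
ΣF_x = 0: no horizontal applied forces, so C_x = 0.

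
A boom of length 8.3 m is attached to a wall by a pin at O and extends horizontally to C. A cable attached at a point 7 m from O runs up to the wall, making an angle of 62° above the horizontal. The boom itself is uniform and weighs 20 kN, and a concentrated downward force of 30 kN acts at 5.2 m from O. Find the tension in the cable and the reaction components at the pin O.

ΣM about O: T·sin62°·7 − 20·4.15 − 30·5.2 = 0 → T = 239/(7·0.882948) = 38.6692 ≈ 38.67 kN.
ΣF_x = 0: O_x − T·cos62° = 0 → O_x = 38.6692 × 0.469472 = 18.15 kN.
ΣF_y = 0: O_y + T·sin62° − 20 − 30 = 0 → O_y = 50 − 38.6692 × 0.882948 = 15.86 kN.

T = 38.67 kN, O_x = 18.15 kN, O_y = 15.86 kN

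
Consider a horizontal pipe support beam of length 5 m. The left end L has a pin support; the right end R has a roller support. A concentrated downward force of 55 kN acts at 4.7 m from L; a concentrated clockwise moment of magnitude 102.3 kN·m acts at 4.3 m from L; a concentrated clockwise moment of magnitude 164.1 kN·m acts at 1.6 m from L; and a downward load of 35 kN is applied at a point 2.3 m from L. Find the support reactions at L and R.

L_x = 0, L_y = -31.08 kN, R_y = 121.1 kN

Moments about L: R_y·5 − 55·4.7 − 102.3 − 164.1 − 35·2.3 = 0 → R_y = 605.4/5 = 121.08 ≈ 121.1 kN.
ΣF_y = 0: L_y + 121.08 − 55 − 35 = 0 → L_y = -31.08 kN.
ΣF_x = 0: no horizontal applied forces, so L_x = 0.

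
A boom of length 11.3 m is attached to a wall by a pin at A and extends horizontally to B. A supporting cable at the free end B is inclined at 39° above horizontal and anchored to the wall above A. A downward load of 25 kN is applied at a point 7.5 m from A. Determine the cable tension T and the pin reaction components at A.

ΣM about A: T·sin39°·11.3 − 25·7.5 = 0 → T = 187.5/(11.3·0.62932) = 26.3664 ≈ 26.37 kN.
ΣF_x = 0: A_x − T·cos39° = 0 → A_x = 26.3664 × 0.777146 = 20.49 kN.
ΣF_y = 0: A_y + T·sin39° − 25 = 0 → A_y = 25 − 26.3664 × 0.62932 = 8.407 kN.

T = 26.37 kN, A_x = 20.49 kN, A_y = 8.407 kN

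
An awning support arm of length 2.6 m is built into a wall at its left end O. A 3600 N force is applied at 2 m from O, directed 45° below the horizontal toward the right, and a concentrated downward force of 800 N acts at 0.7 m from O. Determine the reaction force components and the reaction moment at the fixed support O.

ΣF_x = 0: O_x + 3600·cos45° = 0 → O_x = -2546 N.
ΣF_y = 0: O_y − 3600·sin45° − 800 = 0 → O_y = 3346 N.
ΣM about O: M_O − 3600·sin45°·2 − 800·0.7 = 0 → M_O = 5651 N·m.

O_x = -2546 N, O_y = 3346 N, M_O = 5651 N·m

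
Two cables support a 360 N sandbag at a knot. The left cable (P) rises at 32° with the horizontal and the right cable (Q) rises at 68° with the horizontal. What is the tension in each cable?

T_P = 136.9 N, T_Q = 310.0 N

ΣF_x = 0: −T_P·cos32° + T_Q·cos68° = 0 → T_Q = 2.26384·T_P.
ΣF_y = 0: T_P·sin32° + T_Q·sin68° = 360.
Substitute: T_P·(0.529919 + 2.26384·0.927184) = 360 → T_P = 136.939 ≈ 136.9 N.
Then T_Q = 2.26384 × 136.939 = 310.0 N.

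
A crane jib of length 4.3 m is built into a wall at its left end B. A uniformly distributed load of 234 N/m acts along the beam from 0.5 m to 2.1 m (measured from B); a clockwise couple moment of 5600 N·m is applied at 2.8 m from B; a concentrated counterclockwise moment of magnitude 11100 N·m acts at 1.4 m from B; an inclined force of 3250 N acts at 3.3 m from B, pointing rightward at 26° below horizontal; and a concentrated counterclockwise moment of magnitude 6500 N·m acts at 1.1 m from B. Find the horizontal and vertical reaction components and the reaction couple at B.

Resultant of the distributed load: 234 × 1.6 = 374.4 N at 1.3 m from B.
ΣF_x = 0: B_x + 3250·cos26° = 0 → B_x = -2921 N.
ΣF_y = 0: B_y − 234·1.6 − 3250·sin26° = 0 → B_y = 1799 N.
ΣM about B: M_B − (234·1.6)·1.3 − 5600 + 11100 − 3250·sin26°·3.3 + 6500 = 0 → M_B = -6812 N·m.

B_x = -2921 N, B_y = 1799 N, M_B = -6812 N·m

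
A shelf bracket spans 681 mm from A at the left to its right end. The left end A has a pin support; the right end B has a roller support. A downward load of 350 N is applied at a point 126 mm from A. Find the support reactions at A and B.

Taking moments about A: B_y·681 − 350·126 = 0 → B_y = 44100/681 = 64.7577 ≈ 64.76 N.
ΣF_y = 0: A_y + 64.7577 − 350 = 0 → A_y = 285.2 N.
ΣF_x = 0: no horizontal applied forces, so A_x = 0.

A_x = 0, A_y = 285.2 N, B_y = 64.76 N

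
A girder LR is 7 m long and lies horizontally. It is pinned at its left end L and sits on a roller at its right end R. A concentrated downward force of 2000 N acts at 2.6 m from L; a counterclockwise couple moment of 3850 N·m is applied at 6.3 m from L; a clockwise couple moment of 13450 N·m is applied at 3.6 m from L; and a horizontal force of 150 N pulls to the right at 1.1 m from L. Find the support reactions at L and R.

Taking moments about L: R_y·7 − 2000·2.6 + 3850 − 13450 = 0 → R_y = 14800/7 = 2114.29 ≈ 2114 N.
ΣF_y = 0: L_y + 2114.29 − 2000 = 0 → L_y = -114.3 N.
ΣF_x = 0: L_x + 150 = 0 → L_x = -150.0 N.

L_x = -150.0 N, L_y = -114.3 N, R_y = 2114 N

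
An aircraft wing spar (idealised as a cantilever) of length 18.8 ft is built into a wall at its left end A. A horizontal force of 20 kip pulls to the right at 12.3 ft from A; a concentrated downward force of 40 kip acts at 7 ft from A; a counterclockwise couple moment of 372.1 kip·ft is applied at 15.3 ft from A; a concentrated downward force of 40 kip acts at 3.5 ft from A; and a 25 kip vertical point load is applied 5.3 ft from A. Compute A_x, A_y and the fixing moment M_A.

ΣF_x = 0: A_x + 20 = 0 → A_x = -20.00 kip.
ΣF_y = 0: A_y − 40 − 40 − 25 = 0 → A_y = 105.0 kip.
ΣM about A: M_A − 40·7 + 372.1 − 40·3.5 − 25·5.3 = 0 → M_A = 180.4 kip·ft.

A_x = -20.00 kip, A_y = 105.0 kip, M_A = 180.4 kip·ft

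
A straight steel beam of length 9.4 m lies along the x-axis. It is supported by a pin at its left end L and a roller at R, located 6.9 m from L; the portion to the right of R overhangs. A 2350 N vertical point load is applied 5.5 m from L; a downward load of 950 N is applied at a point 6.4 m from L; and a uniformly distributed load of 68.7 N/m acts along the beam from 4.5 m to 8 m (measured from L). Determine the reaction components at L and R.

L_x = 0, L_y = 568.3 N, R_y = 2972 N

Resultant of the distributed load: 68.7 × 3.5 = 240.45 N at 6.25 m from L.
ΣM about L: R_y·6.9 − 2350·5.5 − 950·6.4 − (68.7·3.5)·6.25 = 0 → R_y = 20507.8125/6.9 = 2972.15 ≈ 2972 N.
ΣF_y = 0: L_y + 2972.15 − 2350 − 950 − 68.7·3.5 = 0 → L_y = 568.3 N.
ΣF_x = 0: no horizontal applied forces, so L_x = 0.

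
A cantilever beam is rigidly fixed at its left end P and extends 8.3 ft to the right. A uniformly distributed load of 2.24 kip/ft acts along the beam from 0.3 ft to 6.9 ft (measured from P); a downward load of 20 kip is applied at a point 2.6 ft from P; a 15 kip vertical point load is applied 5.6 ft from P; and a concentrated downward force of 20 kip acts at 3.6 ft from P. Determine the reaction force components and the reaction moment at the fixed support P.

Resultant of the distributed load: 2.24 × 6.6 = 14.784 kip at 3.6 ft from P.
ΣF_x = 0: P_x = 0.
ΣF_y = 0: P_y − 2.24·6.6 − 20 − 15 − 20 = 0 → P_y = 69.78 kip.
ΣM about P: M_P − (2.24·6.6)·3.6 − 20·2.6 − 15·5.6 − 20·3.6 = 0 → M_P = 261.2 kip·ft.

P_x = 0, P_y = 69.78 kip, M_P = 261.2 kip·ft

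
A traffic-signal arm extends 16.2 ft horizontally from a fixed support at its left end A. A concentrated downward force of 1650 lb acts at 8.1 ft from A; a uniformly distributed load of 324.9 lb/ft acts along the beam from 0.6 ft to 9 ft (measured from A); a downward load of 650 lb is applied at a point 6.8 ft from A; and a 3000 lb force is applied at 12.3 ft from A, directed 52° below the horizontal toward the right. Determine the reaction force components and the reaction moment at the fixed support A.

A_x = -1847 lb, A_y = 7393 lb, M_A = 59960 lb·ft

Resultant of the distributed load: 324.9 × 8.4 = 2729.16 lb at 4.8 ft from A.
ΣF_x = 0: A_x + 3000·cos52° = 0 → A_x = -1847 lb.
ΣF_y = 0: A_y − 1650 − 324.9·8.4 − 650 − 3000·sin52° = 0 → A_y = 7393 lb.
ΣM about A: M_A − 1650·8.1 − (324.9·8.4)·4.8 − 650·6.8 − 3000·sin52°·12.3 = 0 → M_A = 59960 lb·ft.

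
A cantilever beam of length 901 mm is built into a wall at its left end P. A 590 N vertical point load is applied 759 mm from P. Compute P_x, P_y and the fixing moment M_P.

ΣF_x = 0: P_x = 0.
ΣF_y = 0: P_y − 590 = 0 → P_y = 590.0 N.
ΣM about P: M_P − 590·759 = 0 → M_P = 447800 N·mm.

P_x = 0, P_y = 590.0 N, M_P = 447800 N·mm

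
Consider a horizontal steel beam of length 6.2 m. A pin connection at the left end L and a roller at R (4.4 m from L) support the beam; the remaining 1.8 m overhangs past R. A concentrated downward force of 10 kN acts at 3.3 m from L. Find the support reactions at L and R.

L_x = 0, L_y = 2.500 kN, R_y = 7.500 kN

Taking moments about L: R_y·4.4 − 10·3.3 = 0 → R_y = 33/4.4 = 7.500 kN.
ΣF_y = 0: L_y + 7.5 − 10 = 0 → L_y = 2.500 kN.
ΣF_x = 0: no horizontal applied forces, so L_x = 0.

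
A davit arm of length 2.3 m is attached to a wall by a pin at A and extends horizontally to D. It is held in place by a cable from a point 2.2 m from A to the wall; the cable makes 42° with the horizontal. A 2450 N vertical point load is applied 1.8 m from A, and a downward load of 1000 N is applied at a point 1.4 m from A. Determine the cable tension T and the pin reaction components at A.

T = 3947 N, A_x = 2933 N, A_y = 809.1 N

ΣM about A: T·sin42°·2.2 − 2450·1.8 − 1000·1.4 = 0 → T = 5810/(2.2·0.669131) = 3946.77 ≈ 3947 N.
ΣF_x = 0: A_x − T·cos42° = 0 → A_x = 3946.77 × 0.743145 = 2933 N.
ΣF_y = 0: A_y + T·sin42° − 2450 − 1000 = 0 → A_y = 3450 − 3946.77 × 0.669131 = 809.1 N.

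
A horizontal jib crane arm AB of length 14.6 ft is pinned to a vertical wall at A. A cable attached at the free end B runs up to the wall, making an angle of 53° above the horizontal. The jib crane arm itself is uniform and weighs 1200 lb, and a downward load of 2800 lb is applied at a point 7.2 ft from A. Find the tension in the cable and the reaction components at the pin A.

ΣM about A: T·sin53°·14.6 − 1200·7.3 − 2800·7.2 = 0 → T = 28920/(14.6·0.798636) = 2480.26 ≈ 2480 lb.
ΣF_x = 0: A_x − T·cos53° = 0 → A_x = 2480.26 × 0.601815 = 1493 lb.
ΣF_y = 0: A_y + T·sin53° − 1200 − 2800 = 0 → A_y = 4000 − 2480.26 × 0.798636 = 2019 lb.

T = 2480 lb, A_x = 1493 lb, A_y = 2019 lb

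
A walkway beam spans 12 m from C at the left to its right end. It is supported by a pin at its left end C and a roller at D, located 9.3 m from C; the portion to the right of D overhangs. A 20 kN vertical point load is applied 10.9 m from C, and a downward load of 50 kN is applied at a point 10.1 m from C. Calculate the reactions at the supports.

Taking moments about C: D_y·9.3 − 20·10.9 − 50·10.1 = 0 → D_y = 723/9.3 = 77.7419 ≈ 77.74 kN.
ΣF_y = 0: C_y + 77.7419 − 20 − 50 = 0 → C_y = -7.742 kN.
ΣF_x = 0: no horizontal applied forces, so C_x = 0.

C_x = 0, C_y = -7.742 kN, D_y = 77.74 kN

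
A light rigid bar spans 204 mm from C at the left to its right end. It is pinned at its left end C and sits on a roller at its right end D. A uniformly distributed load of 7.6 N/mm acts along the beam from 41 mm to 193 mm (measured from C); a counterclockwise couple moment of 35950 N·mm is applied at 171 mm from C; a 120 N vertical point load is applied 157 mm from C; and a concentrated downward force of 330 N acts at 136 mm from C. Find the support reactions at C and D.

C_x = 0, C_y = 806.5 N, D_y = 798.7 N

Resultant of the distributed load: 7.6 × 152 = 1155.2 N at 117 mm from C.
ΣM about C: D_y·204 − (7.6·152)·117 + 35950 − 120·157 − 330·136 = 0 → D_y = 162928.4/204 = 798.669 ≈ 798.7 N.
ΣF_y = 0: C_y + 798.669 − 7.6·152 − 120 − 330 = 0 → C_y = 806.5 N.
ΣF_x = 0: no horizontal applied forces, so C_x = 0.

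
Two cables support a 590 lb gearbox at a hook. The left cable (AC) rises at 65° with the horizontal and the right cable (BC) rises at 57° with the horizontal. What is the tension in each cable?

T_AC = 378.9 lb, T_BC = 294.0 lb

ΣF_x = 0: −T_AC·cos65° + T_BC·cos57° = 0 → T_BC = 0.77596·T_AC.
ΣF_y = 0: T_AC·sin65° + T_BC·sin57° = 590.
Substitute: T_AC·(0.906308 + 0.77596·0.838671) = 590 → T_AC = 378.914 ≈ 378.9 lb.
Then T_BC = 0.77596 × 378.914 = 294.0 lb.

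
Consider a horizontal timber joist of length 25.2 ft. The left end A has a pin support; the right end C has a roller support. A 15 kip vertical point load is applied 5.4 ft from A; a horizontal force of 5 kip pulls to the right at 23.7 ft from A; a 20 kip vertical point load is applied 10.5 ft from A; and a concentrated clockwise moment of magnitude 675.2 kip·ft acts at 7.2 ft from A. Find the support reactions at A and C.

A_x = -5.000 kip, A_y = -3.341 kip, C_y = 38.34 kip

Taking moments about A: C_y·25.2 − 15·5.4 − 20·10.5 − 675.2 = 0 → C_y = 966.2/25.2 = 38.3413 ≈ 38.34 kip.
ΣF_y = 0: A_y + 38.3413 − 15 − 20 = 0 → A_y = -3.341 kip.
ΣF_x = 0: A_x + 5 = 0 → A_x = -5.000 kip.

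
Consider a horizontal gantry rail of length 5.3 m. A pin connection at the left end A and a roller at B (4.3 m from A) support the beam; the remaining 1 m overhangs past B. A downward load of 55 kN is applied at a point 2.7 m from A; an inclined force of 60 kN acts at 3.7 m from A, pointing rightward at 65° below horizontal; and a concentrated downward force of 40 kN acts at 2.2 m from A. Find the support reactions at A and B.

ΣM about A: B_y·4.3 − 55·2.7 − 60·sin65°·3.7 − 40·2.2 = 0 → B_y = 437.7/4.3 = 101.791 ≈ 101.8 kN.
ΣF_y = 0: A_y + 101.791 − 55 − 60·sin65° − 40 = 0 → A_y = 47.59 kN.
ΣF_x = 0: A_x + 60·cos65° = 0 → A_x = -25.36 kN.

A_x = -25.36 kN, A_y = 47.59 kN, B_y = 101.8 kN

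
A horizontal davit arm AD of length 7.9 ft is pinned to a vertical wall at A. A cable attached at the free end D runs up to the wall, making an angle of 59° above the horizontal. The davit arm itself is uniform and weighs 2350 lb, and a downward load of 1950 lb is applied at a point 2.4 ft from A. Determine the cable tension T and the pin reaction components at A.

ΣM about A: T·sin59°·7.9 − 2350·3.95 − 1950·2.4 = 0 → T = 13962.5/(7.9·0.857167) = 2061.91 ≈ 2062 lb.
ΣF_x = 0: A_x − T·cos59° = 0 → A_x = 2061.91 × 0.515038 = 1062 lb.
ΣF_y = 0: A_y + T·sin59° − 2350 − 1950 = 0 → A_y = 4300 − 2061.91 × 0.857167 = 2533 lb.

T = 2062 lb, A_x = 1062 lb, A_y = 2533 lb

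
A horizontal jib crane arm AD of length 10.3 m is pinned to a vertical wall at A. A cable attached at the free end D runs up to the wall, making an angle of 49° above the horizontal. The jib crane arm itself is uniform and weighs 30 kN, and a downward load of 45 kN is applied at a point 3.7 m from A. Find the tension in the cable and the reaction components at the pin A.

T = 41.29 kN, A_x = 27.09 kN, A_y = 43.83 kN

ΣM about A: T·sin49°·10.3 − 30·5.15 − 45·3.7 = 0 → T = 321/(10.3·0.75471) = 41.2941 ≈ 41.29 kN.
ΣF_x = 0: A_x − T·cos49° = 0 → A_x = 41.2941 × 0.656059 = 27.09 kN.
ΣF_y = 0: A_y + T·sin49° − 30 − 45 = 0 → A_y = 75 − 41.2941 × 0.75471 = 43.83 kN.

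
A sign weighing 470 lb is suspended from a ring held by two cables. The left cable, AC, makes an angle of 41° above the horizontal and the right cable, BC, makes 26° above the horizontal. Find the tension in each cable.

ΣF_x = 0: −T_AC·cos41° + T_BC·cos26° = 0 → T_BC = 0.839691·T_AC.
ΣF_y = 0: T_AC·sin41° + T_BC·sin26° = 470.
Substitute: T_AC·(0.656059 + 0.839691·0.438371) = 470 → T_AC = 458.915 ≈ 458.9 lb.
Then T_BC = 0.839691 × 458.915 = 385.3 lb.

T_AC = 458.9 lb, T_BC = 385.3 lb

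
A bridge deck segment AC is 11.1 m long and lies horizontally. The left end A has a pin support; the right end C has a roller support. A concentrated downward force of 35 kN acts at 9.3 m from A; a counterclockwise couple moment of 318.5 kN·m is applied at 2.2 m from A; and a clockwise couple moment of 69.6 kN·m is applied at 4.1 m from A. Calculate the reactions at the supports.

A_x = 0, A_y = 28.10 kN, C_y = 6.901 kN

Taking moments about A: C_y·11.1 − 35·9.3 + 318.5 − 69.6 = 0 → C_y = 76.6/11.1 = 6.9009 ≈ 6.901 kN.
ΣF_y = 0: A_y + 6.9009 − 35 = 0 → A_y = 28.10 kN.
ΣF_x = 0: no horizontal applied forces, so A_x = 0.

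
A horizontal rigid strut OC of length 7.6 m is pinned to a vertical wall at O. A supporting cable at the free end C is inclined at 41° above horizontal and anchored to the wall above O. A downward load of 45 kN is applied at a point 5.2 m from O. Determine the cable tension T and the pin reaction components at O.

ΣM about O: T·sin41°·7.6 − 45·5.2 = 0 → T = 234/(7.6·0.656059) = 46.931 ≈ 46.93 kN.
ΣF_x = 0: O_x − T·cos41° = 0 → O_x = 46.931 × 0.75471 = 35.42 kN.
ΣF_y = 0: O_y + T·sin41° − 45 = 0 → O_y = 45 − 46.931 × 0.656059 = 14.21 kN.

T = 46.93 kN, O_x = 35.42 kN, O_y = 14.21 kN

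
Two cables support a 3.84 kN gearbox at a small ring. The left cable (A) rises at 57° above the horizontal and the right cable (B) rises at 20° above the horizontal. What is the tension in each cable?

T_A = 3.703 kN, T_B = 2.146 kN

ΣF_x = 0: −T_A·cos57° + T_B·cos20° = 0 → T_B = 0.579593·T_A.
ΣF_y = 0: T_A·sin57° + T_B·sin20° = 3.84.
Substitute: T_A·(0.838671 + 0.579593·0.34202) = 3.84 → T_A = 3.70333 ≈ 3.703 kN.
Then T_B = 0.579593 × 3.70333 = 2.146 kN.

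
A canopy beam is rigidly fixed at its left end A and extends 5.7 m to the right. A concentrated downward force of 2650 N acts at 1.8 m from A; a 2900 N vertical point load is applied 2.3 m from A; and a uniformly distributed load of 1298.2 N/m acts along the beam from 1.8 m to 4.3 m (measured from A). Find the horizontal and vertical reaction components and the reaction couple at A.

Resultant of the distributed load: 1298.2 × 2.5 = 3245.5 N at 3.05 m from A.
ΣF_x = 0: A_x = 0.
ΣF_y = 0: A_y − 2650 − 2900 − 1298.2·2.5 = 0 → A_y = 8796 N.
ΣM about A: M_A − 2650·1.8 − 2900·2.3 − (1298.2·2.5)·3.05 = 0 → M_A = 21340 N·m.

A_x = 0, A_y = 8796 N, M_A = 21340 N·m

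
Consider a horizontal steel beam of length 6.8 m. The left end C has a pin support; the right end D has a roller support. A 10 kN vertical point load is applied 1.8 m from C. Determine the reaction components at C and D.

C_x = 0, C_y = 7.353 kN, D_y = 2.647 kN

ΣM about C: D_y·6.8 − 10·1.8 = 0 → D_y = 18/6.8 = 2.64706 ≈ 2.647 kN.
ΣF_y = 0: C_y + 2.64706 − 10 = 0 → C_y = 7.353 kN.
ΣF_x = 0: no horizontal applied forces, so C_x = 0.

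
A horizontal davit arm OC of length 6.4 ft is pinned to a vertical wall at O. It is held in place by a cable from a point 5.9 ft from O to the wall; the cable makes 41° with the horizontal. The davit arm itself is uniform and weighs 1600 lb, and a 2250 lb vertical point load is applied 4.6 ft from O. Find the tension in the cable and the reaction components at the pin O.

ΣM about O: T·sin41°·5.9 − 1600·3.2 − 2250·4.6 = 0 → T = 15470/(5.9·0.656059) = 3996.64 ≈ 3997 lb.
ΣF_x = 0: O_x − T·cos41° = 0 → O_x = 3996.64 × 0.75471 = 3016 lb.
ΣF_y = 0: O_y + T·sin41° − 1600 − 2250 = 0 → O_y = 3850 − 3996.64 × 0.656059 = 1228 lb.

T = 3997 lb, O_x = 3016 lb, O_y = 1228 lb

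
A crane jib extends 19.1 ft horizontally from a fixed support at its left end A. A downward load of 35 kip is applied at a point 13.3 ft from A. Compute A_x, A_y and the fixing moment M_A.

ΣF_x = 0: A_x = 0.
ΣF_y = 0: A_y − 35 = 0 → A_y = 35.00 kip.
ΣM about A: M_A − 35·13.3 = 0 → M_A = 465.5 kip·ft.

A_x = 0, A_y = 35.00 kip, M_A = 465.5 kip·ft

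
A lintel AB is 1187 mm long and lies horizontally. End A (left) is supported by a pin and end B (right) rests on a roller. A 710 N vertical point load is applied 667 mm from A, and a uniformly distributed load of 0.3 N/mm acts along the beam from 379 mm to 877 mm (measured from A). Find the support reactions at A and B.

A_x = 0, A_y = 381.4 N, B_y = 478.0 N

Resultant of the distributed load: 0.3 × 498 = 149.4 N at 628 mm from A.
Taking moments about A: B_y·1187 − 710·667 − (0.3·498)·628 = 0 → B_y = 567393.2/1187 = 478.006 ≈ 478.0 N.
ΣF_y = 0: A_y + 478.006 − 710 − 0.3·498 = 0 → A_y = 381.4 N.
ΣF_x = 0: no horizontal applied forces, so A_x = 0.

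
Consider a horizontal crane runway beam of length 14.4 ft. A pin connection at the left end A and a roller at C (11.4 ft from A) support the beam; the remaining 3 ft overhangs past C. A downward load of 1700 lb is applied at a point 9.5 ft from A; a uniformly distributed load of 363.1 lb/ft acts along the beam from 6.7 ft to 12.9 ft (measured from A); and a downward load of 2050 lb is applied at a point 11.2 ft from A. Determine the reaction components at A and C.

A_x = 0, A_y = 635.3 lb, C_y = 5366 lb

Resultant of the distributed load: 363.1 × 6.2 = 2251.22 lb at 9.8 ft from A.
Moments about A: C_y·11.4 − 1700·9.5 − (363.1·6.2)·9.8 − 2050·11.2 = 0 → C_y = 61171.956/11.4 = 5365.96 ≈ 5366 lb.
ΣF_y = 0: A_y + 5365.96 − 1700 − 363.1·6.2 − 2050 = 0 → A_y = 635.3 lb.
ΣF_x = 0: no horizontal applied forces, so A_x = 0.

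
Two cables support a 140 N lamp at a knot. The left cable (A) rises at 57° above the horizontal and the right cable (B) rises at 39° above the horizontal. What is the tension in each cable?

ΣF_x = 0: −T_A·cos57° + T_B·cos39° = 0 → T_B = 0.700819·T_A.
ΣF_y = 0: T_A·sin57° + T_B·sin39° = 140.
Substitute: T_A·(0.838671 + 0.700819·0.62932) = 140 → T_A = 109.4 N.
Then T_B = 0.700819 × 109.4 = 76.67 N.

T_A = 109.4 N, T_B = 76.67 N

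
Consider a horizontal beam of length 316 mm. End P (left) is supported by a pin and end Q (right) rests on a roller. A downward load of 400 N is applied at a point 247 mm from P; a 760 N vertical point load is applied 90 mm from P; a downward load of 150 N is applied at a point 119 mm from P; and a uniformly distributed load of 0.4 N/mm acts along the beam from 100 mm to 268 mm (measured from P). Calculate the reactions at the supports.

Resultant of the distributed load: 0.4 × 168 = 67.2 N at 184 mm from P.
Moments about P: Q_y·316 − 400·247 − 760·90 − 150·119 − (0.4·168)·184 = 0 → Q_y = 197414.8/316 = 624.73 ≈ 624.7 N.
ΣF_y = 0: P_y + 624.73 − 400 − 760 − 150 − 0.4·168 = 0 → P_y = 752.5 N.
ΣF_x = 0: no horizontal applied forces, so P_x = 0.

P_x = 0, P_y = 752.5 N, Q_y = 624.7 N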